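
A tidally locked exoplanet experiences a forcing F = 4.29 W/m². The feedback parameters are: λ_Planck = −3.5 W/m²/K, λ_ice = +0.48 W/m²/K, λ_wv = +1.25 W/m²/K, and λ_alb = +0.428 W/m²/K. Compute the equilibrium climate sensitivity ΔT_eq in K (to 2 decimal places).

3.20 K

Net feedback parameter λ = (−3.5) + (+0.48) + (+1.25) + (+0.428) = -1.342 W/m²/K.
ΔT = −F/λ = −4.29/(-1.342) = 3.20 K.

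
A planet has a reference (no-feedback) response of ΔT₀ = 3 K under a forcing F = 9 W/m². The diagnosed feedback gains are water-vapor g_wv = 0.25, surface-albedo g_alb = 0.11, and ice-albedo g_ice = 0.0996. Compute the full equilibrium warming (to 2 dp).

Total gain g = 0.25 + 0.11 + 0.0996 = 0.4596.
Amplification A = 1/(1 − 0.4596) = 1.85.
ΔT = 3 × 1.85 = 5.55 K.

5.55 K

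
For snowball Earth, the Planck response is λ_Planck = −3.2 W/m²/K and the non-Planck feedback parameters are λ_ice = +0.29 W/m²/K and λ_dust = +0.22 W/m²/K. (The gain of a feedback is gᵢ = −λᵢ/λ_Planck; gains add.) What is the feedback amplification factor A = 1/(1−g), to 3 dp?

1.190

Convert to gains: g_ice = 0.29/3.2 = 0.09062; g_dust = 0.22/3.2 = 0.06875.
Total gain g = 0.15937.
A = 1/(1 − 0.15937) = 1.190.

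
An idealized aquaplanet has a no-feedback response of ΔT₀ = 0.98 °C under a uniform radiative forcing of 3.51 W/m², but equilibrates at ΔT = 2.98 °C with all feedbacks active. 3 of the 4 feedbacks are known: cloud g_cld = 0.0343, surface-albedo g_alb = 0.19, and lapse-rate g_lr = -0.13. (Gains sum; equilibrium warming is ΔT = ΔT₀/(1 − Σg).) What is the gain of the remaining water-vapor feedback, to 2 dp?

Amplification A = ΔT/ΔT₀ = 2.98/0.98 = 3.041.
Total gain g = 1 − 1/A = 1 − 1/3.041 = 0.6712.
Known gains sum to 0.0343 + 0.19 − 0.13 = 0.0943.
g_wv = 0.6712 − 0.0943 = 0.58.

0.58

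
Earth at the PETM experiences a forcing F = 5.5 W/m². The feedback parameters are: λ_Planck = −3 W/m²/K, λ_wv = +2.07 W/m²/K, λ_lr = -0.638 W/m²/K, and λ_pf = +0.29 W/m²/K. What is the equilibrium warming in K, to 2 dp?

4.30 K

Net feedback parameter λ = (−3) + (+2.07) + (-0.638) + (+0.29) = -1.278 W/m²/K.
ΔT = −F/λ = −5.5/(-1.278) = 4.30 K.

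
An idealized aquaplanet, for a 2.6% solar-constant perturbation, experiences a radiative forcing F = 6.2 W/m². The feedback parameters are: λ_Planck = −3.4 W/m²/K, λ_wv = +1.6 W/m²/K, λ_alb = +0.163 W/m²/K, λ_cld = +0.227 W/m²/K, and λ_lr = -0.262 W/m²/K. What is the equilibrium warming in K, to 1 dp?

3.7 K

Net feedback parameter λ = (−3.4) + (+1.6) + (+0.163) + (+0.227) + (-0.262) = -1.672 W/m²/K.
ΔT = −F/λ = −6.2/(-1.672) = 3.7 K.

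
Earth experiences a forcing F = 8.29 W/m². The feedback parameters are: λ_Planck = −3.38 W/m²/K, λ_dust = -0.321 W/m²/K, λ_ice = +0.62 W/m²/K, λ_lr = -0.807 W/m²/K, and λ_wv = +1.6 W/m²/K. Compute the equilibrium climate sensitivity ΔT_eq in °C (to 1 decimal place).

3.6 °C

Net feedback parameter λ = (−3.38) + (-0.321) + (+0.62) + (-0.807) + (+1.6) = -2.288 W/m²/K.
ΔT = −F/λ = −8.29/(-2.288) = 3.6 °C.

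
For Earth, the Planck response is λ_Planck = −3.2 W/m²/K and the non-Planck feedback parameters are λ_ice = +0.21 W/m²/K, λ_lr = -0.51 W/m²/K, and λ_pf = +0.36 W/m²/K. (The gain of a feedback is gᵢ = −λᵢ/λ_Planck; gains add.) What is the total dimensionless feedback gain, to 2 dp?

Convert to gains: g_ice = 0.21/3.2 = 0.06562; g_lr = -0.51/3.2 = -0.1594; g_pf = 0.36/3.2 = 0.1125.
Total gain g = 0.01872.

0.02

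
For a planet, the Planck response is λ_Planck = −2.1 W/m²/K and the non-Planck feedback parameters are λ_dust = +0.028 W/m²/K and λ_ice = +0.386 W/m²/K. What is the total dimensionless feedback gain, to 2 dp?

Convert to gains: g_dust = 0.028/2.1 = 0.01333; g_ice = 0.386/2.1 = 0.1838.
Total gain g = 0.19713.

0.20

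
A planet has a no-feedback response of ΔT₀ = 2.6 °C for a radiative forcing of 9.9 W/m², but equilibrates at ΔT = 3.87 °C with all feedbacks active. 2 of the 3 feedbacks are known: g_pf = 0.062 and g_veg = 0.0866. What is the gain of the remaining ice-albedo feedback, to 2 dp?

0.18

Amplification A = ΔT/ΔT₀ = 3.87/2.6 = 1.488.
Total gain g = 1 − 1/A = 1 − 1/1.488 = 0.328.
Known gains sum to 0.062 + 0.0866 = 0.1486.
g_ice = 0.328 − 0.1486 = 0.18.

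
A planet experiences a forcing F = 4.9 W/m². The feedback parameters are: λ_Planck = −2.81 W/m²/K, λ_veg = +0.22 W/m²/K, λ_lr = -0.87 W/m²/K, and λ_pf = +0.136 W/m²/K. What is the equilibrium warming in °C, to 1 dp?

Net feedback parameter λ = (−2.81) + (+0.22) + (-0.87) + (+0.136) = -3.324 W/m²/K.
ΔT = −F/λ = −4.9/(-3.324) = 1.5 °C.

1.5 °C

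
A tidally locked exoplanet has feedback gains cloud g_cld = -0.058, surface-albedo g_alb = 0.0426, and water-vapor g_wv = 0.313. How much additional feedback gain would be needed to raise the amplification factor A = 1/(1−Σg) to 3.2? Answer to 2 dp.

0.39

Current total gain = 0.2976.
Target gain for A = 3.2: g* = 1 − 1/3.2 = 0.6875.
Additional gain needed = 0.6875 − 0.2976 = 0.39.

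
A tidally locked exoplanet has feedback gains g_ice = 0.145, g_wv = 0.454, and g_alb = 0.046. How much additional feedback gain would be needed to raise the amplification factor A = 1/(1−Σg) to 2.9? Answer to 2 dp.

Current total gain = 0.645.
Target gain for A = 2.9: g* = 1 − 1/2.9 = 0.6552.
Additional gain needed = 0.6552 − 0.645 = 0.01.

0.01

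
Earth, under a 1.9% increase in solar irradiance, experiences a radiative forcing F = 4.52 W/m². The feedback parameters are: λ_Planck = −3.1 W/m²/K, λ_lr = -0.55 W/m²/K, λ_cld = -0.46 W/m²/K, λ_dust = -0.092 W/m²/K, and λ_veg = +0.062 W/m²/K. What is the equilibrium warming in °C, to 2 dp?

1.09 °C

Net feedback parameter λ = (−3.1) + (-0.55) + (-0.46) + (-0.092) + (+0.062) = -4.14 W/m²/K.
ΔT = −F/λ = −4.52/(-4.14) = 1.09 °C.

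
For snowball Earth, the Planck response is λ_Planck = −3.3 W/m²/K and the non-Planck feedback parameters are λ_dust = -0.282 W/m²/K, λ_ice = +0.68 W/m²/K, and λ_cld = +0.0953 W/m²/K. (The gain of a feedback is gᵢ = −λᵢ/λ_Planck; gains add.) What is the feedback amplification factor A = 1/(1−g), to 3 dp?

1.176

Convert to gains: g_dust = -0.282/3.3 = -0.08545; g_ice = 0.68/3.3 = 0.2061; g_cld = 0.0953/3.3 = 0.02888.
Total gain g = 0.14953.
A = 1/(1 − 0.14953) = 1.176.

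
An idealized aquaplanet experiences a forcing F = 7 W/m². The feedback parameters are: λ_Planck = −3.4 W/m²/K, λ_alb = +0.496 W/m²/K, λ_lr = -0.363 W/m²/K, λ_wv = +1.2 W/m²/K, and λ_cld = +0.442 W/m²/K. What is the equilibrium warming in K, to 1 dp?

4.3 K

Net feedback parameter λ = (−3.4) + (+0.496) + (-0.363) + (+1.2) + (+0.442) = -1.625 W/m²/K.
ΔT = −F/λ = −7/(-1.625) = 4.3 K.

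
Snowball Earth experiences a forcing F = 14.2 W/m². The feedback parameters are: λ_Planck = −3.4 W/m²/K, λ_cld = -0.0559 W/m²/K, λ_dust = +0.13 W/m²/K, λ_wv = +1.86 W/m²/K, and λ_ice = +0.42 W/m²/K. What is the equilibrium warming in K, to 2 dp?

13.58 K

Net feedback parameter λ = (−3.4) + (-0.0559) + (+0.13) + (+1.86) + (+0.42) = -1.0459 W/m²/K.
ΔT = −F/λ = −14.2/(-1.0459) = 13.58 K.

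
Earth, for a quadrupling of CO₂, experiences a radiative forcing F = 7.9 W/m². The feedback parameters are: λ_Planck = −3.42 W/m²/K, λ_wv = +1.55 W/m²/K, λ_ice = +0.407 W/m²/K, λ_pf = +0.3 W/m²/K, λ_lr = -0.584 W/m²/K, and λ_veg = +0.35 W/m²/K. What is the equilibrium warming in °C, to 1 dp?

5.7 °C

Net feedback parameter λ = (−3.42) + (+1.55) + (+0.407) + (+0.3) + (-0.584) + (+0.35) = -1.397 W/m²/K.
ΔT = −F/λ = −7.9/(-1.397) = 5.7 °C.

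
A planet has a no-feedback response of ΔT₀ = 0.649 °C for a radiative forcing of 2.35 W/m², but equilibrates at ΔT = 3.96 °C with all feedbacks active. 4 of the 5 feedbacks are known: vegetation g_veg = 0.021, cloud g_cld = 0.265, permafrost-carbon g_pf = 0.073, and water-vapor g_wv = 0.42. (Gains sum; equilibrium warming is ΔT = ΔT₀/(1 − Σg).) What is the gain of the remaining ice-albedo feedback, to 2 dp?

Amplification A = ΔT/ΔT₀ = 3.96/0.649 = 6.102.
Total gain g = 1 − 1/A = 1 − 1/6.102 = 0.8361.
Known gains sum to 0.021 + 0.265 + 0.073 + 0.42 = 0.779.
g_ice = 0.8361 − 0.779 = 0.06.

0.06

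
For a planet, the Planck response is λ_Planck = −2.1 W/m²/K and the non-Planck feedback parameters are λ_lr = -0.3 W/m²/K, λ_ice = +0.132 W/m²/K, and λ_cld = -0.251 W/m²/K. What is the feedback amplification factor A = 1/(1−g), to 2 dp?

Convert to gains: g_lr = -0.3/2.1 = -0.1429; g_ice = 0.132/2.1 = 0.06286; g_cld = -0.251/2.1 = -0.1195.
Total gain g = -0.19954.
A = 1/(1 + 0.19954) = 0.83.

0.83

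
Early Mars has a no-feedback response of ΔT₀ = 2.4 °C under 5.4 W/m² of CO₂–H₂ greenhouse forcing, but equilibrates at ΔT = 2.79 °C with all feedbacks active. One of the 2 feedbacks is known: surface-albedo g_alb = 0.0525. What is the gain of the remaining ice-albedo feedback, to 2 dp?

Amplification A = ΔT/ΔT₀ = 2.79/2.4 = 1.163.
Total gain g = 1 − 1/A = 1 − 1/1.163 = 0.1402.
The known gain is 0.0525.
g_ice = 0.1402 − 0.0525 = 0.09.

0.09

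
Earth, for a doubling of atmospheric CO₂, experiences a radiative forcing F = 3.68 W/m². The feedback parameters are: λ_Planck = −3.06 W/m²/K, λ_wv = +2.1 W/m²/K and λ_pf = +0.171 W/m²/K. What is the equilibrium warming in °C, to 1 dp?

Net feedback parameter λ = (−3.06) + (+2.1) + (+0.171) = -0.789 W/m²/K.
ΔT = −F/λ = −3.68/(-0.789) = 4.7 °C.

4.7 °C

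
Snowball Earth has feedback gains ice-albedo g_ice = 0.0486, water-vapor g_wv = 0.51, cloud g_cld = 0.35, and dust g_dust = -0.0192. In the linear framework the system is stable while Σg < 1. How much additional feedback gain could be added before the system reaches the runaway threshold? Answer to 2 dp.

0.11

Current total gain = 0.0486 + 0.51 + 0.35 − 0.0192 = 0.8894.
Margin to runaway = 1 − 0.8894 = 0.11.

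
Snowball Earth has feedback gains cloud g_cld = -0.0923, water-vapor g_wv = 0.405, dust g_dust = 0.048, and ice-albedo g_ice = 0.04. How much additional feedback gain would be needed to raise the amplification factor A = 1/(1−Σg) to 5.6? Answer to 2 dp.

0.42

Current total gain = 0.4007.
Target gain for A = 5.6: g* = 1 − 1/5.6 = 0.8214.
Additional gain needed = 0.8214 − 0.4007 = 0.42.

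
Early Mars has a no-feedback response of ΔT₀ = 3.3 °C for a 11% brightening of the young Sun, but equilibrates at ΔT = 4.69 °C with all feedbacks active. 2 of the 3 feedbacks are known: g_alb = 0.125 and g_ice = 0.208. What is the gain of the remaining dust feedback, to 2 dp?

-0.04

Amplification A = ΔT/ΔT₀ = 4.69/3.3 = 1.421.
Total gain g = 1 − 1/A = 1 − 1/1.421 = 0.2963.
Known gains sum to 0.125 + 0.208 = 0.333.
g_dust = 0.2963 − 0.333 = -0.04.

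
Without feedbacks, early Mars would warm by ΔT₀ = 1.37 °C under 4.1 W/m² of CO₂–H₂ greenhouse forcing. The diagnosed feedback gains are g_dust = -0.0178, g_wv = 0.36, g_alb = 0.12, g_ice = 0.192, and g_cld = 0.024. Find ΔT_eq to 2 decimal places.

4.26 °C

Total gain g = -0.0178 + 0.36 + 0.12 + 0.192 + 0.024 = 0.6782.
Amplification A = 1/(1 − 0.6782) = 3.108.
ΔT = 1.37 × 3.108 = 4.26 °C.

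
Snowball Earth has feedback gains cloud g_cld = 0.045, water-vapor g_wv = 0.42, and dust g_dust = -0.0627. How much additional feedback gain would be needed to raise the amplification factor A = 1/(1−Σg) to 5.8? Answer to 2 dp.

Current total gain = 0.4023.
Target gain for A = 5.8: g* = 1 − 1/5.8 = 0.8276.
Additional gain needed = 0.8276 − 0.4023 = 0.43.

0.43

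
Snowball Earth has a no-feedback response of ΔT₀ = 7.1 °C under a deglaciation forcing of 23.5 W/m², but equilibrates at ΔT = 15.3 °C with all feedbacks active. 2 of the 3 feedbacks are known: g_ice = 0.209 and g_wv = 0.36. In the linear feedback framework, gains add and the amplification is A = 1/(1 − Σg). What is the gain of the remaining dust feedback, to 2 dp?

Amplification A = ΔT/ΔT₀ = 15.3/7.1 = 2.155.
Total gain g = 1 − 1/A = 1 − 1/2.155 = 0.536.
Known gains sum to 0.209 + 0.36 = 0.569.
g_dust = 0.536 − 0.569 = -0.03.

-0.03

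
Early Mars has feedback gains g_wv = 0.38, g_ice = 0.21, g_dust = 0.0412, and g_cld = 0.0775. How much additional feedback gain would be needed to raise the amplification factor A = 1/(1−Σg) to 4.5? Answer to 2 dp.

0.07

Current total gain = 0.7087.
Target gain for A = 4.5: g* = 1 − 1/4.5 = 0.7778.
Additional gain needed = 0.7778 − 0.7087 = 0.07.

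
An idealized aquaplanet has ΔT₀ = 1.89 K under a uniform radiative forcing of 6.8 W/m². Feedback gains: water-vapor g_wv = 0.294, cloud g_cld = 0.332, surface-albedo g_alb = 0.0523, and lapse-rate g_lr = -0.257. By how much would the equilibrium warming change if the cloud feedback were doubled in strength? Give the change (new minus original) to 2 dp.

4.40 K

Original: g = 0.4213, ΔT = 1.89/(1−0.4213) = 3.2659 K.
With doubled cloud: g' = 0.7533, ΔT' = 1.89/(1−0.7533) = 7.6611 K.
Change = 7.6611 − 3.2659 = 4.40 K.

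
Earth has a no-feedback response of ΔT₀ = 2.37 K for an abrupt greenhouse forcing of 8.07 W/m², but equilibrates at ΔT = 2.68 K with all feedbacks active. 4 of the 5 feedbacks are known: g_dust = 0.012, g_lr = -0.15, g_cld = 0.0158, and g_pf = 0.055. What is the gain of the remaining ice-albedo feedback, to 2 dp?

0.18

Amplification A = ΔT/ΔT₀ = 2.68/2.37 = 1.131.
Total gain g = 1 − 1/A = 1 − 1/1.131 = 0.1158.
Known gains sum to 0.012 − 0.15 + 0.0158 + 0.055 = -0.0672.
g_ice = 0.1158 + 0.0672 = 0.18.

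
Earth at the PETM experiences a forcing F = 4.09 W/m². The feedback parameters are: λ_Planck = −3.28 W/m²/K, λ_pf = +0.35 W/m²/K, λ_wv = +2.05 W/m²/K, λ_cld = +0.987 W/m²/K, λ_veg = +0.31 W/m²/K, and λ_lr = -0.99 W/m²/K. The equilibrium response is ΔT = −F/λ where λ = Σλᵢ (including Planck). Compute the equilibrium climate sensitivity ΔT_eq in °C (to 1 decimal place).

Net feedback parameter λ = (−3.28) + (+0.35) + (+2.05) + (+0.987) + (+0.31) + (-0.99) = -0.573 W/m²/K.
ΔT = −F/λ = −4.09/(-0.573) = 7.1 °C.

7.1 °C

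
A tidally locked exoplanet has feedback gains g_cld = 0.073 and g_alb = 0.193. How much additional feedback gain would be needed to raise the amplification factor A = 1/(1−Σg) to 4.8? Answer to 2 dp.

0.53

Current total gain = 0.266.
Target gain for A = 4.8: g* = 1 − 1/4.8 = 0.7917.
Additional gain needed = 0.7917 − 0.266 = 0.53.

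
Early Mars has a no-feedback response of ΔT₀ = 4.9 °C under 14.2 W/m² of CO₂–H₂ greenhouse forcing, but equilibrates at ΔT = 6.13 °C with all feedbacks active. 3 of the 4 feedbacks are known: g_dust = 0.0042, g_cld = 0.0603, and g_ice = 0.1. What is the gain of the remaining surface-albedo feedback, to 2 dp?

0.04

Amplification A = ΔT/ΔT₀ = 6.13/4.9 = 1.251.
Total gain g = 1 − 1/A = 1 − 1/1.251 = 0.2006.
Known gains sum to 0.0042 + 0.0603 + 0.1 = 0.1645.
g_alb = 0.2006 − 0.1645 = 0.04.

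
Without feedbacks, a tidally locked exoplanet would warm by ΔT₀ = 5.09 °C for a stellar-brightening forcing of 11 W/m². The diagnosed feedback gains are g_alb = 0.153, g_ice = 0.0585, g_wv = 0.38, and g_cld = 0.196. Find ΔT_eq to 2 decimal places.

Total gain g = 0.153 + 0.0585 + 0.38 + 0.196 = 0.7875.
Amplification A = 1/(1 − 0.7875) = 4.706.
ΔT = 5.09 × 4.706 = 23.95 °C.

23.95 °C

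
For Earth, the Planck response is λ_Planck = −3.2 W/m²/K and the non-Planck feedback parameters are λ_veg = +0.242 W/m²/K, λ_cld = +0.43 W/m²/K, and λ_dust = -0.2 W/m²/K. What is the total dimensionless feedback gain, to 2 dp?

Convert to gains: g_veg = 0.242/3.2 = 0.07562; g_cld = 0.43/3.2 = 0.1344; g_dust = -0.2/3.2 = -0.0625.
Total gain g = 0.14752.

0.15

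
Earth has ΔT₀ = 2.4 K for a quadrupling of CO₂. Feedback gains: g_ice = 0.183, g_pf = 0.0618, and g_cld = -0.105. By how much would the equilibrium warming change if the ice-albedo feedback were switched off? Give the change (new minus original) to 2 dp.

-0.49 K

Original: g = 0.1398, ΔT = 2.4/(1−0.1398) = 2.7900 K.
Without ice-albedo: g' = -0.0432, ΔT' = 2.4/(1+0.0432) = 2.3006 K.
Change = 2.3006 − 2.7900 = -0.49 K.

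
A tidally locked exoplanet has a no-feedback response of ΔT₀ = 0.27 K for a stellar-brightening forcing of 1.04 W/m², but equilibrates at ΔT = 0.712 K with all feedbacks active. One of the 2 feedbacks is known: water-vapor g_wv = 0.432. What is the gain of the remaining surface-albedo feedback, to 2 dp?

0.19

Amplification A = ΔT/ΔT₀ = 0.712/0.27 = 2.637.
Total gain g = 1 − 1/A = 1 − 1/2.637 = 0.6208.
The known gain is 0.432.
g_alb = 0.6208 − 0.432 = 0.19.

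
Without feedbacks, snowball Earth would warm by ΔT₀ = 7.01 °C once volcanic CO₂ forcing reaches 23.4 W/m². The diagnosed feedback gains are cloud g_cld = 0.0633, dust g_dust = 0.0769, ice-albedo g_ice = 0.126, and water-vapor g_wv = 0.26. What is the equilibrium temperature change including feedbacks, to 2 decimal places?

14.80 °C

Total gain g = 0.0633 + 0.0769 + 0.126 + 0.26 = 0.5262.
Amplification A = 1/(1 − 0.5262) = 2.111.
ΔT = 7.01 × 2.111 = 14.80 °C.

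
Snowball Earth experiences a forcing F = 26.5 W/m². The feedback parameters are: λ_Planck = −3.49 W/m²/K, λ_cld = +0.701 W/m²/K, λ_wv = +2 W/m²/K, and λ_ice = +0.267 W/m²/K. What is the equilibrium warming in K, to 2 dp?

50.77 K

Net feedback parameter λ = (−3.49) + (+0.701) + (+2) + (+0.267) = -0.522 W/m²/K.
ΔT = −F/λ = −26.5/(-0.522) = 50.77 K.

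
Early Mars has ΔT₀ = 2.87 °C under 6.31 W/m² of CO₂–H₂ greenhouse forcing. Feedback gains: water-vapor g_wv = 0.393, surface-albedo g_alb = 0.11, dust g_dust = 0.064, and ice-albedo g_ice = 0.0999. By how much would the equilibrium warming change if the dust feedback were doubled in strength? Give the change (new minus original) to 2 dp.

2.05 °C

Original: g = 0.6669, ΔT = 2.87/(1−0.6669) = 8.6160 °C.
With doubled dust: g' = 0.7309, ΔT' = 2.87/(1−0.7309) = 10.6652 °C.
Change = 10.6652 − 8.6160 = 2.05 °C.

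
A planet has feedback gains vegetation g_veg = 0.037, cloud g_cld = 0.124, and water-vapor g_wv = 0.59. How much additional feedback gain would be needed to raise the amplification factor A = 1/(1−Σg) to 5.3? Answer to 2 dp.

0.06

Current total gain = 0.751.
Target gain for A = 5.3: g* = 1 − 1/5.3 = 0.8113.
Additional gain needed = 0.8113 − 0.751 = 0.06.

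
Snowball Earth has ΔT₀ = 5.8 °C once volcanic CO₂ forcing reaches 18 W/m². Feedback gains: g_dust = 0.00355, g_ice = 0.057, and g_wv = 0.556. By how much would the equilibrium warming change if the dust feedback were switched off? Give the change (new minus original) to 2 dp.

-0.14 °C

Original: g = 0.61655, ΔT = 5.8/(1−0.61655) = 15.1258 °C.
Without dust: g' = 0.613, ΔT' = 5.8/(1−0.613) = 14.9871 °C.
Change = 14.9871 − 15.1258 = -0.14 °C.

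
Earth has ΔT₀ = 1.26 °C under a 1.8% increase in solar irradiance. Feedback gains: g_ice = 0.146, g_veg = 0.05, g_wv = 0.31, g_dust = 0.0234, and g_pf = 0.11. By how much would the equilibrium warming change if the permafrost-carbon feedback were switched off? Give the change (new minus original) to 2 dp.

-0.82 °C

Original: g = 0.6394, ΔT = 1.26/(1−0.6394) = 3.4942 °C.
Without permafrost-carbon: g' = 0.5294, ΔT' = 1.26/(1−0.5294) = 2.6774 °C.
Change = 2.6774 − 3.4942 = -0.82 °C.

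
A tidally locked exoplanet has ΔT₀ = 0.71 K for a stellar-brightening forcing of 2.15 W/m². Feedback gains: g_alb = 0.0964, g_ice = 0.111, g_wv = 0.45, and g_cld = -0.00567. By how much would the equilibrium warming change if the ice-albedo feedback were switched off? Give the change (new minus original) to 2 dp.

-0.49 K

Original: g = 0.65173, ΔT = 0.71/(1−0.65173) = 2.0386 K.
Without ice-albedo: g' = 0.54073, ΔT' = 0.71/(1−0.54073) = 1.5459 K.
Change = 1.5459 − 2.0386 = -0.49 K.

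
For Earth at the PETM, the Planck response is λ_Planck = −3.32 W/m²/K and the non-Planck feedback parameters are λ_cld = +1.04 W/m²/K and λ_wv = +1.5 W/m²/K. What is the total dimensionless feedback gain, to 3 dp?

0.765

Convert to gains: g_cld = 1.04/3.32 = 0.3133; g_wv = 1.5/3.32 = 0.4518.
Total gain g = 0.7651.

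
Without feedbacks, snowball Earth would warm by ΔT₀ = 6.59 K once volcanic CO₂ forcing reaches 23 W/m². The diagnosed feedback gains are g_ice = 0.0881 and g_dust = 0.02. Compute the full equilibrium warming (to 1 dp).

Total gain g = 0.0881 + 0.02 = 0.1081.
Amplification A = 1/(1 − 0.1081) = 1.121.
ΔT = 6.59 × 1.121 = 7.4 K.

7.4 K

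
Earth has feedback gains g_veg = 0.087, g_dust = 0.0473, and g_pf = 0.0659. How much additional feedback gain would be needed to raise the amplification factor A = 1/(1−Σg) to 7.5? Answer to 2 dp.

Current total gain = 0.2002.
Target gain for A = 7.5: g* = 1 − 1/7.5 = 0.8667.
Additional gain needed = 0.8667 − 0.2002 = 0.67.

0.67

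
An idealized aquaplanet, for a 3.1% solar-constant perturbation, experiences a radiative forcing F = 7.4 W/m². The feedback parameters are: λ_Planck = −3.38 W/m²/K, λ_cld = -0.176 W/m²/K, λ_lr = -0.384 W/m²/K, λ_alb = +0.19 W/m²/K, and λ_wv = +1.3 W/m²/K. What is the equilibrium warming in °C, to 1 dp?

Net feedback parameter λ = (−3.38) + (-0.176) + (-0.384) + (+0.19) + (+1.3) = -2.45 W/m²/K.
ΔT = −F/λ = −7.4/(-2.45) = 3.0 °C.

3.0 °C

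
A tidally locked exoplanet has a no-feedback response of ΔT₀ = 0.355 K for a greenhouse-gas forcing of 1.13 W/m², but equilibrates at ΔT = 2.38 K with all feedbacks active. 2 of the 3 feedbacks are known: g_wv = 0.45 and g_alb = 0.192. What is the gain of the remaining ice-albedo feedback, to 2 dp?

0.21

Amplification A = ΔT/ΔT₀ = 2.38/0.355 = 6.704.
Total gain g = 1 − 1/A = 1 − 1/6.704 = 0.8508.
Known gains sum to 0.45 + 0.192 = 0.642.
g_ice = 0.8508 − 0.642 = 0.21.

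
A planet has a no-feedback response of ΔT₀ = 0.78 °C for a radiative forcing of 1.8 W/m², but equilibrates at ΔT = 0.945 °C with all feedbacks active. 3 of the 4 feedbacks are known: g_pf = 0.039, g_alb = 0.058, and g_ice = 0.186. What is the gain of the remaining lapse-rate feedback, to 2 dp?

Amplification A = ΔT/ΔT₀ = 0.945/0.78 = 1.212.
Total gain g = 1 − 1/A = 1 − 1/1.212 = 0.1749.
Known gains sum to 0.039 + 0.058 + 0.186 = 0.283.
g_lr = 0.1749 − 0.283 = -0.11.

-0.11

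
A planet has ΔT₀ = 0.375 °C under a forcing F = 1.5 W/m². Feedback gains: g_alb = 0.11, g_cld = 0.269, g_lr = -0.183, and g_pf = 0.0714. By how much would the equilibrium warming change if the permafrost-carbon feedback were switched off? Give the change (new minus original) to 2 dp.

Original: g = 0.2674, ΔT = 0.375/(1−0.2674) = 0.5119 °C.
Without permafrost-carbon: g' = 0.196, ΔT' = 0.375/(1−0.196) = 0.4664 °C.
Change = 0.4664 − 0.5119 = -0.05 °C.

-0.05 °C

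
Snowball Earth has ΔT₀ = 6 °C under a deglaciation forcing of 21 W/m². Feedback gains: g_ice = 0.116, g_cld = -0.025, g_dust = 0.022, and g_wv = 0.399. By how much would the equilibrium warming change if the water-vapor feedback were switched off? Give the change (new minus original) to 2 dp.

Original: g = 0.512, ΔT = 6/(1−0.512) = 12.2951 °C.
Without water-vapor: g' = 0.113, ΔT' = 6/(1−0.113) = 6.7644 °C.
Change = 6.7644 − 12.2951 = -5.53 °C.

-5.53 °C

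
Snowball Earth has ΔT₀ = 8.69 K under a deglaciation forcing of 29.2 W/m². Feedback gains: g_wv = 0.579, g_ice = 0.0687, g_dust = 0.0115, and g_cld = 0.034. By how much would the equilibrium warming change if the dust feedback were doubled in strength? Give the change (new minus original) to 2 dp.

1.10 K

Original: g = 0.6932, ΔT = 8.69/(1−0.6932) = 28.3246 K.
With doubled dust: g' = 0.7047, ΔT' = 8.69/(1−0.7047) = 29.4277 K.
Change = 29.4277 − 28.3246 = 1.10 K.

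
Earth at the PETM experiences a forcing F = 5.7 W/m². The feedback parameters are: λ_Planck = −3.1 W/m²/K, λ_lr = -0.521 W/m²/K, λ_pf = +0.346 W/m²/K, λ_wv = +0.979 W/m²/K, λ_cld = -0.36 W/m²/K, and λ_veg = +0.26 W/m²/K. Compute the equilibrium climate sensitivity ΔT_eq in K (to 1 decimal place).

Net feedback parameter λ = (−3.1) + (-0.521) + (+0.346) + (+0.979) + (-0.36) + (+0.26) = -2.396 W/m²/K.
ΔT = −F/λ = −5.7/(-2.396) = 2.4 K.

2.4 K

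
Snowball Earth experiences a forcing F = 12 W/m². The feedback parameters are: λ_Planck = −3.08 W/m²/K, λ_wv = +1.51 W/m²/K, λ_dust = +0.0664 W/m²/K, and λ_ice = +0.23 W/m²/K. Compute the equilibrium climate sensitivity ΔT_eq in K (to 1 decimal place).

9.4 K

Net feedback parameter λ = (−3.08) + (+1.51) + (+0.0664) + (+0.23) = -1.2736 W/m²/K.
ΔT = −F/λ = −12/(-1.2736) = 9.4 K.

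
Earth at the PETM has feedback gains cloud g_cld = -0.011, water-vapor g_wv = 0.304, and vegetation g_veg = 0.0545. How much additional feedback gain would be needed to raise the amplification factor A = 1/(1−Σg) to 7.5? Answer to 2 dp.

0.52

Current total gain = 0.3475.
Target gain for A = 7.5: g* = 1 − 1/7.5 = 0.8667.
Additional gain needed = 0.8667 − 0.3475 = 0.52.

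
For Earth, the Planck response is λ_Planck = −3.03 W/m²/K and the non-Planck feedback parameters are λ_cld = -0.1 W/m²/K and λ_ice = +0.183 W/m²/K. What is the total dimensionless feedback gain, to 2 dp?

Convert to gains: g_cld = -0.1/3.03 = -0.033; g_ice = 0.183/3.03 = 0.0604.
Total gain g = 0.0274.

0.03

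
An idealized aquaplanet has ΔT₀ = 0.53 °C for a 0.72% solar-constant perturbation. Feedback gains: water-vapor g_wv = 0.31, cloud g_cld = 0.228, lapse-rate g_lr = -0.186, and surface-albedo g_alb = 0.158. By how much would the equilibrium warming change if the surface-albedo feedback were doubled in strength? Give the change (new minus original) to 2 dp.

0.51 °C

Original: g = 0.51, ΔT = 0.53/(1−0.51) = 1.0816 °C.
With doubled surface-albedo: g' = 0.668, ΔT' = 0.53/(1−0.668) = 1.5964 °C.
Change = 1.5964 − 1.0816 = 0.51 °C.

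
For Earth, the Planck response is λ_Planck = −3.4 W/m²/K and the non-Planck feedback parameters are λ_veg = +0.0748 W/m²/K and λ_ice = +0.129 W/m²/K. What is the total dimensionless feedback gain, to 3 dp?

0.060

Convert to gains: g_veg = 0.0748/3.4 = 0.022; g_ice = 0.129/3.4 = 0.03794.
Total gain g = 0.05994.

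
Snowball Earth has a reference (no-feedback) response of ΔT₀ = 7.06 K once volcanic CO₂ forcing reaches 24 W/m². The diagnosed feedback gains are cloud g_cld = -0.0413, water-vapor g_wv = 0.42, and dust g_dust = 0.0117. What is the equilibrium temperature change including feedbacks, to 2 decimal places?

Total gain g = -0.0413 + 0.42 + 0.0117 = 0.3904.
Amplification A = 1/(1 − 0.3904) = 1.64.
ΔT = 7.06 × 1.64 = 11.58 K.

11.58 K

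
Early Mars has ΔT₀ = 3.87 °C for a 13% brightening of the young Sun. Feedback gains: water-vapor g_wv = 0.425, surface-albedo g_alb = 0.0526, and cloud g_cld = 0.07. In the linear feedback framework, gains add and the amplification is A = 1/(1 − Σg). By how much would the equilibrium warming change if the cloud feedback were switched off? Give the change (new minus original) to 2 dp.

-1.15 °C

Original: g = 0.5476, ΔT = 3.87/(1−0.5476) = 8.5544 °C.
Without cloud: g' = 0.4776, ΔT' = 3.87/(1−0.4776) = 7.4081 °C.
Change = 7.4081 − 8.5544 = -1.15 °C.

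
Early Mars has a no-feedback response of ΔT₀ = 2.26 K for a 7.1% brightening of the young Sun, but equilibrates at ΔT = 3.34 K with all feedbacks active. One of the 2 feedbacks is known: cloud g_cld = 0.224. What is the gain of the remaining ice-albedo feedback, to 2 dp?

Amplification A = ΔT/ΔT₀ = 3.34/2.26 = 1.478.
Total gain g = 1 − 1/A = 1 − 1/1.478 = 0.3234.
The known gain is 0.224.
g_ice = 0.3234 − 0.224 = 0.10.

0.10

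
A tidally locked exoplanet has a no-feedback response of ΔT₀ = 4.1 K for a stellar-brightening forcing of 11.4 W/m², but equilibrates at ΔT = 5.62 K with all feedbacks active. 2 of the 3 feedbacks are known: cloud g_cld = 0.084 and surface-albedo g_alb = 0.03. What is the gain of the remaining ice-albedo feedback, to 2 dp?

Amplification A = ΔT/ΔT₀ = 5.62/4.1 = 1.371.
Total gain g = 1 − 1/A = 1 − 1/1.371 = 0.2706.
Known gains sum to 0.084 + 0.03 = 0.114.
g_ice = 0.2706 − 0.114 = 0.16.

0.16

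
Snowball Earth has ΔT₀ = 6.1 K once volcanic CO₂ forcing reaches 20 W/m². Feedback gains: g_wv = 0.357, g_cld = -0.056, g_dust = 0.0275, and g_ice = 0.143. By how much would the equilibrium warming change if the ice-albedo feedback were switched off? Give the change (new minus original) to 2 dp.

-2.46 K

Original: g = 0.4715, ΔT = 6.1/(1−0.4715) = 11.5421 K.
Without ice-albedo: g' = 0.3285, ΔT' = 6.1/(1−0.3285) = 9.0841 K.
Change = 9.0841 − 11.5421 = -2.46 K.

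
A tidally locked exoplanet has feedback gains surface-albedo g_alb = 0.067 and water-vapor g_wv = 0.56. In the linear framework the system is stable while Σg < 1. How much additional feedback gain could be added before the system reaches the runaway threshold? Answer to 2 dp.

Current total gain = 0.067 + 0.56 = 0.627.
Margin to runaway = 1 − 0.627 = 0.37.

0.37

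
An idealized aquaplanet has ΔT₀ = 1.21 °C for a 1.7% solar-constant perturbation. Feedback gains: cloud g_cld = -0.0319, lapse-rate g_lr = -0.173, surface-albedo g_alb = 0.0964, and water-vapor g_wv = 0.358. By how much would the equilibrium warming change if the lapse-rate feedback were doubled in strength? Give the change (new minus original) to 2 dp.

-0.30 °C

Original: g = 0.2495, ΔT = 1.21/(1−0.2495) = 1.6123 °C.
With doubled lapse-rate: g' = 0.0765, ΔT' = 1.21/(1−0.0765) = 1.3102 °C.
Change = 1.3102 − 1.6123 = -0.30 °C.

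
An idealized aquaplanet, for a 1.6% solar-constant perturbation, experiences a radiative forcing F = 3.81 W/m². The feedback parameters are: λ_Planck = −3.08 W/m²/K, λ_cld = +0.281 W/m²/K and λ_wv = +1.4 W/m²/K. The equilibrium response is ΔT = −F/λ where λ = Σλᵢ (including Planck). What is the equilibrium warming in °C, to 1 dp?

Net feedback parameter λ = (−3.08) + (+0.281) + (+1.4) = -1.399 W/m²/K.
ΔT = −F/λ = −3.81/(-1.399) = 2.7 °C.

2.7 °C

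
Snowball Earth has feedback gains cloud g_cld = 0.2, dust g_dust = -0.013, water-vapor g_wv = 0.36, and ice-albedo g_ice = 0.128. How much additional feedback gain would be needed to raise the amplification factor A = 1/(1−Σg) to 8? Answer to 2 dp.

Current total gain = 0.675.
Target gain for A = 8: g* = 1 − 1/8 = 0.875.
Additional gain needed = 0.875 − 0.675 = 0.20.

0.20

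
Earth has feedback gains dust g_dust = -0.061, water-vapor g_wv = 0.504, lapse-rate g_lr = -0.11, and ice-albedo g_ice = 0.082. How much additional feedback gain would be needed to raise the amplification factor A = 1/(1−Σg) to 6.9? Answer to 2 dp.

0.44

Current total gain = 0.415.
Target gain for A = 6.9: g* = 1 − 1/6.9 = 0.8551.
Additional gain needed = 0.8551 − 0.415 = 0.44.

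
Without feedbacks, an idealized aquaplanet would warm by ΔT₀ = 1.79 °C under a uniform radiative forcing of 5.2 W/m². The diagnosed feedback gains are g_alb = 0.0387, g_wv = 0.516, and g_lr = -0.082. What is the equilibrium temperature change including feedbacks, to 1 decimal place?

3.4 °C

Total gain g = 0.0387 + 0.516 − 0.082 = 0.4727.
Amplification A = 1/(1 − 0.4727) = 1.896.
ΔT = 1.79 × 1.896 = 3.4 °C.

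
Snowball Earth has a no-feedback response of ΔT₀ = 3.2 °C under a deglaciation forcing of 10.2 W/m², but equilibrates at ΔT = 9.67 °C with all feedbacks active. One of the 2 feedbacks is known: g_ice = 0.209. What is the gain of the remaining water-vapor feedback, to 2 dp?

0.46

Amplification A = ΔT/ΔT₀ = 9.67/3.2 = 3.022.
Total gain g = 1 − 1/A = 1 − 1/3.022 = 0.6691.
The known gain is 0.209.
g_wv = 0.6691 − 0.209 = 0.46.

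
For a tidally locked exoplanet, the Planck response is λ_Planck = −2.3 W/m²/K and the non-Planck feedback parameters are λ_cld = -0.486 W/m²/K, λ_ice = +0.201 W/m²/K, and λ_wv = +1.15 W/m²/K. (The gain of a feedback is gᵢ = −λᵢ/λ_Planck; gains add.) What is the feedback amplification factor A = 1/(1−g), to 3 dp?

1.603

Convert to gains: g_cld = -0.486/2.3 = -0.2113; g_ice = 0.201/2.3 = 0.08739; g_wv = 1.15/2.3 = 0.5.
Total gain g = 0.37609.
A = 1/(1 − 0.37609) = 1.603.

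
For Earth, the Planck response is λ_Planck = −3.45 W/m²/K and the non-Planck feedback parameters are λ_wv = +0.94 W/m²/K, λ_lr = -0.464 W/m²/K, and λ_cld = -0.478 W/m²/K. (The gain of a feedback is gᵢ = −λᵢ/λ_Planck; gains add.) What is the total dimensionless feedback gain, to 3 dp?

-0.001

Convert to gains: g_wv = 0.94/3.45 = 0.2725; g_lr = -0.464/3.45 = -0.1345; g_cld = -0.478/3.45 = -0.1386.
Total gain g = -0.0006.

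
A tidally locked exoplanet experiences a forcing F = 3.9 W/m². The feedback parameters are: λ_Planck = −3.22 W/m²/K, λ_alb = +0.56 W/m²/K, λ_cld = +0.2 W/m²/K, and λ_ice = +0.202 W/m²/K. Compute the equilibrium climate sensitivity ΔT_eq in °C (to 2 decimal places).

1.73 °C

Net feedback parameter λ = (−3.22) + (+0.56) + (+0.2) + (+0.202) = -2.258 W/m²/K.
ΔT = −F/λ = −3.9/(-2.258) = 1.73 °C.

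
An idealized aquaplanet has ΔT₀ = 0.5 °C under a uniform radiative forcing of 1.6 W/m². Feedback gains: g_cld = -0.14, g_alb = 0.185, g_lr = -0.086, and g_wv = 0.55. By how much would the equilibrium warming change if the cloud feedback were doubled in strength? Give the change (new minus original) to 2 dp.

-0.23 °C

Original: g = 0.509, ΔT = 0.5/(1−0.509) = 1.0183 °C.
With doubled cloud: g' = 0.369, ΔT' = 0.5/(1−0.369) = 0.7924 °C.
Change = 0.7924 − 1.0183 = -0.23 °C.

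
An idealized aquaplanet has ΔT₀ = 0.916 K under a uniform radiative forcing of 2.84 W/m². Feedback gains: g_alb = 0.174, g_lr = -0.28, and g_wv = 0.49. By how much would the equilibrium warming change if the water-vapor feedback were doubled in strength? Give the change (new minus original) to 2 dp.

5.78 K

Original: g = 0.384, ΔT = 0.916/(1−0.384) = 1.4870 K.
With doubled water-vapor: g' = 0.874, ΔT' = 0.916/(1−0.874) = 7.2698 K.
Change = 7.2698 − 1.4870 = 5.78 K.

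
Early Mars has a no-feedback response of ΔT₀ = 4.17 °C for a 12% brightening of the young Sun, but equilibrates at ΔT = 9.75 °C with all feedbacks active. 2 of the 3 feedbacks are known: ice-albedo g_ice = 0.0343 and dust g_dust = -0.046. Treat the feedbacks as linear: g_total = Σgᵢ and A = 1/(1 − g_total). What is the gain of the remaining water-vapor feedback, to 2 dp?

Amplification A = ΔT/ΔT₀ = 9.75/4.17 = 2.338.
Total gain g = 1 − 1/A = 1 − 1/2.338 = 0.5723.
Known gains sum to 0.0343 − 0.046 = -0.0117.
g_wv = 0.5723 + 0.0117 = 0.58.

0.58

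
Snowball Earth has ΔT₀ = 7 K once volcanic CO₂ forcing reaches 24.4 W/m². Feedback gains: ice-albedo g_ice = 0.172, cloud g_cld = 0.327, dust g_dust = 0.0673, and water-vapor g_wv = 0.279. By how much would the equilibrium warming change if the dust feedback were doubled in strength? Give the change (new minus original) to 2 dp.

Original: g = 0.8453, ΔT = 7/(1−0.8453) = 45.2489 K.
With doubled dust: g' = 0.9126, ΔT' = 7/(1−0.9126) = 80.0915 K.
Change = 80.0915 − 45.2489 = 34.84 K.

34.84 K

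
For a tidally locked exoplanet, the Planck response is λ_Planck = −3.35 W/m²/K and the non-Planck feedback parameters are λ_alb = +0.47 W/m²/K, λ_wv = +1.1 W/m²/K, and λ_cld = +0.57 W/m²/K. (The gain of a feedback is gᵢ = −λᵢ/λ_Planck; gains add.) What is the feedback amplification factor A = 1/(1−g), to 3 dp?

2.769

Convert to gains: g_alb = 0.47/3.35 = 0.1403; g_wv = 1.1/3.35 = 0.3284; g_cld = 0.57/3.35 = 0.1701.
Total gain g = 0.6388.
A = 1/(1 − 0.6388) = 2.769.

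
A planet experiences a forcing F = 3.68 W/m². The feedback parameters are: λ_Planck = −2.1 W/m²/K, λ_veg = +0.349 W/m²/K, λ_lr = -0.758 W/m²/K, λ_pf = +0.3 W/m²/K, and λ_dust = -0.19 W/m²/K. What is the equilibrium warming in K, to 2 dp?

Net feedback parameter λ = (−2.1) + (+0.349) + (-0.758) + (+0.3) + (-0.19) = -2.399 W/m²/K.
ΔT = −F/λ = −3.68/(-2.399) = 1.53 K.

1.53 K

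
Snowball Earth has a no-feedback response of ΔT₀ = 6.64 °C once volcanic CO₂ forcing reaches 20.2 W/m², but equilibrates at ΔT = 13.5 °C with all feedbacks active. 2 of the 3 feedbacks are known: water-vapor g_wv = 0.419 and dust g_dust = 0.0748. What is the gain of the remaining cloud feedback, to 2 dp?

Amplification A = ΔT/ΔT₀ = 13.5/6.64 = 2.033.
Total gain g = 1 − 1/A = 1 − 1/2.033 = 0.5081.
Known gains sum to 0.419 + 0.0748 = 0.4938.
g_cld = 0.5081 − 0.4938 = 0.01.

0.01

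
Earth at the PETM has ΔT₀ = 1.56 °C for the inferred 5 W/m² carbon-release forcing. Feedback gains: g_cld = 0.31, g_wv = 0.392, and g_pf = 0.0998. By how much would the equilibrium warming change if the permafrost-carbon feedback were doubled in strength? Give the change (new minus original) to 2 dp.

7.98 °C

Original: g = 0.8018, ΔT = 1.56/(1−0.8018) = 7.8708 °C.
With doubled permafrost-carbon: g' = 0.9016, ΔT' = 1.56/(1−0.9016) = 15.8537 °C.
Change = 15.8537 − 7.8708 = 7.98 °C.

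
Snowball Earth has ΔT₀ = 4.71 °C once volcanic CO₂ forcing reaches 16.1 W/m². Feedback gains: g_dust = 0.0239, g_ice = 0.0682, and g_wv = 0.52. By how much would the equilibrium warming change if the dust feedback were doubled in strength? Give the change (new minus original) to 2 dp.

Original: g = 0.6121, ΔT = 4.71/(1−0.6121) = 12.1423 °C.
With doubled dust: g' = 0.636, ΔT' = 4.71/(1−0.636) = 12.9396 °C.
Change = 12.9396 − 12.1423 = 0.80 °C.

0.80 °C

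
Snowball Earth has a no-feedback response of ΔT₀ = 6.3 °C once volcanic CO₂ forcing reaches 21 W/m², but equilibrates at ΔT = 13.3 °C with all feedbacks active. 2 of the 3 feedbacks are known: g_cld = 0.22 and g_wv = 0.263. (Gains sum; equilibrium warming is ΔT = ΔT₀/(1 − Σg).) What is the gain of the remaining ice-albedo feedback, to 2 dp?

0.04

Amplification A = ΔT/ΔT₀ = 13.3/6.3 = 2.111.
Total gain g = 1 − 1/A = 1 − 1/2.111 = 0.5263.
Known gains sum to 0.22 + 0.263 = 0.483.
g_ice = 0.5263 − 0.483 = 0.04.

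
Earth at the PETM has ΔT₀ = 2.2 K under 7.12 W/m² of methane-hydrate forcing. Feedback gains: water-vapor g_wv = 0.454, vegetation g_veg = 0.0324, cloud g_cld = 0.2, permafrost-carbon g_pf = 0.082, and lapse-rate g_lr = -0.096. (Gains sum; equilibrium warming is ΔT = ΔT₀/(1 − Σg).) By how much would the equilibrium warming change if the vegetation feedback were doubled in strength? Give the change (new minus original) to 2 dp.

Original: g = 0.6724, ΔT = 2.2/(1−0.6724) = 6.7155 K.
With doubled vegetation: g' = 0.7048, ΔT' = 2.2/(1−0.7048) = 7.4526 K.
Change = 7.4526 − 6.7155 = 0.74 K.

0.74 K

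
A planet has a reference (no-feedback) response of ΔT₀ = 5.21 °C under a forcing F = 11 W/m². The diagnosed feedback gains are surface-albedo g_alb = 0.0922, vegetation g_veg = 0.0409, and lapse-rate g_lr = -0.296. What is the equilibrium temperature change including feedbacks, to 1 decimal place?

Total gain g = 0.0922 + 0.0409 − 0.296 = -0.1629.
Amplification A = 1/(1 + 0.1629) = 0.8599.
ΔT = 5.21 × 0.8599 = 4.5 °C.

4.5 °C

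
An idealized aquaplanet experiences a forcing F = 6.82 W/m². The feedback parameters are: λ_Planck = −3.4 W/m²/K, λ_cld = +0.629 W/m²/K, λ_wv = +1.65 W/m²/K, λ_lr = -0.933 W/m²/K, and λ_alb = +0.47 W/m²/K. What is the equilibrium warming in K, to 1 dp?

Net feedback parameter λ = (−3.4) + (+0.629) + (+1.65) + (-0.933) + (+0.47) = -1.584 W/m²/K.
ΔT = −F/λ = −6.82/(-1.584) = 4.3 K.

4.3 K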